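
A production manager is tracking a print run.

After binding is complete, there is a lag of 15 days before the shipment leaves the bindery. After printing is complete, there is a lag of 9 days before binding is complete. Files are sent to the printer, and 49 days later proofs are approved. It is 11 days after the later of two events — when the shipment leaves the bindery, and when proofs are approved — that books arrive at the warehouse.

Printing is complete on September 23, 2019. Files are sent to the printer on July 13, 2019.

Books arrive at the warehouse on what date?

October 28, 2019

Printing is complete: Sep 23, 2019.
Binding is complete: Sep 23, 2019 + 9 days = Oct 2, 2019.
The shipment leaves the bindery: Oct 2, 2019 + 15 days = Oct 17, 2019.
Files are sent to the printer: Jul 13, 2019.
Proofs are approved: Jul 13, 2019 + 49 days = Aug 31, 2019.
Both prerequisites met — the shipment leaves the bindery (Oct 17, 2019), proofs are approved (Aug 31, 2019); the later is Oct 17, 2019.
Books arrive at the warehouse: Oct 17, 2019 + 11 days = Oct 28, 2019.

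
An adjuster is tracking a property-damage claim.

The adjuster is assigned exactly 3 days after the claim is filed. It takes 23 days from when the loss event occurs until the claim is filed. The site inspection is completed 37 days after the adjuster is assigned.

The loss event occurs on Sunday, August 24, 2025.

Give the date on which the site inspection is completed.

Sunday, October 26, 2025

The loss event occurs: Aug 24, 2025.
The claim is filed: Aug 24, 2025 + 23 days = Sep 16, 2025.
The adjuster is assigned: Sep 16, 2025 + 3 days = Sep 19, 2025.
The site inspection is completed: Sep 19, 2025 + 37 days = Oct 26, 2025.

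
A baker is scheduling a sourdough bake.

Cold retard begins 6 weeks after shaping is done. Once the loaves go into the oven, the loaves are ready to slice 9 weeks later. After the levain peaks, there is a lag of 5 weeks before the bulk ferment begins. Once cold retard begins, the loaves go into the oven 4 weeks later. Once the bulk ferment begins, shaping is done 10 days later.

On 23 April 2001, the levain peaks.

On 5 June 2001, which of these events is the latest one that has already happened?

The bulk ferment begins

The levain peaks: Apr 23, 2001.
The bulk ferment begins: Apr 23, 2001 + 5 weeks = May 28, 2001.
Shaping is done: May 28, 2001 + 10 days = Jun 7, 2001.
Cold retard begins: Jun 7, 2001 + 6 weeks = Jul 19, 2001.
The loaves go into the oven: Jul 19, 2001 + 4 weeks = Aug 16, 2001.
The loaves are ready to slice: Aug 16, 2001 + 9 weeks = Oct 18, 2001.
Jun 5, 2001 falls between when the bulk ferment begins (May 28, 2001) and when shaping is done (Jun 7, 2001).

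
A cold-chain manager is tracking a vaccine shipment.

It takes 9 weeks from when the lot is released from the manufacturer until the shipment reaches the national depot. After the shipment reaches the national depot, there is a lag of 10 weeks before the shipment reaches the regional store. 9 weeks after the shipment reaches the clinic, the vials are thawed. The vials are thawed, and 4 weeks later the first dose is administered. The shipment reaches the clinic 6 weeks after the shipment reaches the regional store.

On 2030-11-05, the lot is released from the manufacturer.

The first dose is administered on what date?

2031-07-29

The lot is released from the manufacturer: Nov 5, 2030.
The shipment reaches the national depot: Nov 5, 2030 + 9 weeks = Jan 7, 2031.
The shipment reaches the regional store: Jan 7, 2031 + 10 weeks = Mar 18, 2031.
The shipment reaches the clinic: Mar 18, 2031 + 6 weeks = Apr 29, 2031.
The vials are thawed: Apr 29, 2031 + 9 weeks = Jul 1, 2031.
The first dose is administered: Jul 1, 2031 + 4 weeks = Jul 29, 2031.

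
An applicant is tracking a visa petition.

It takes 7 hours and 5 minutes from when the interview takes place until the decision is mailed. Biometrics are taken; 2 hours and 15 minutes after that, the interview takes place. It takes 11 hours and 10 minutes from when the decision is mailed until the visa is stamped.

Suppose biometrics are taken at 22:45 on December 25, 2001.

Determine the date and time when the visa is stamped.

Biometrics are taken: 22:45 Dec 25, 2001.
The interview takes place: 22:45 Dec 25, 2001 + 2h15m = 01:00 Dec 26, 2001.
The decision is mailed: 01:00 Dec 26, 2001 + 7h05m = 08:05 Dec 26, 2001.
The visa is stamped: 08:05 Dec 26, 2001 + 11h10m = 19:15 Dec 26, 2001.

19:15 on December 26, 2001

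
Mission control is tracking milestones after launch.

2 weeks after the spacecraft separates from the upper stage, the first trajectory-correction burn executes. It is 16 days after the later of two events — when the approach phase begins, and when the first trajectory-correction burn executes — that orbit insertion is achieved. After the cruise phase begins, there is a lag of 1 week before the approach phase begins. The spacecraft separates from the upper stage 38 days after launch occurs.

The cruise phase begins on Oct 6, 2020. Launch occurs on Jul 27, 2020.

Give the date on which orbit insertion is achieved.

The cruise phase begins: Oct 6, 2020.
The approach phase begins: Oct 6, 2020 + 1 week = Oct 13, 2020.
Launch occurs: Jul 27, 2020.
The spacecraft separates from the upper stage: Jul 27, 2020 + 38 days = Sep 3, 2020.
The first trajectory-correction burn executes: Sep 3, 2020 + 2 weeks = Sep 17, 2020.
Both prerequisites met — the approach phase begins (Oct 13, 2020), the first trajectory-correction burn executes (Sep 17, 2020); the later is Oct 13, 2020.
Orbit insertion is achieved: Oct 13, 2020 + 16 days = Oct 29, 2020.

Oct 29, 2020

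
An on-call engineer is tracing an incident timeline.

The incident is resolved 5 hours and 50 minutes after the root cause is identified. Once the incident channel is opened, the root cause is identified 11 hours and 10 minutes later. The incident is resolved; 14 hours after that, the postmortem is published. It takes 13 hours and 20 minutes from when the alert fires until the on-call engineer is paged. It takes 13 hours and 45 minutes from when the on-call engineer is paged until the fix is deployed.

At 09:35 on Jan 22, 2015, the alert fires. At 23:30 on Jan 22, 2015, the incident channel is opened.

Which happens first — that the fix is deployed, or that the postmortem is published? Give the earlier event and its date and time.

The fix is deployed — 12:40 on Jan 23, 2015

The alert fires: 09:35 Jan 22, 2015.
The on-call engineer is paged: 09:35 Jan 22, 2015 + 13h20m = 22:55 Jan 22, 2015.
The fix is deployed: 22:55 Jan 22, 2015 + 13h45m = 12:40 Jan 23, 2015.
The incident channel is opened: 23:30 Jan 22, 2015.
The root cause is identified: 23:30 Jan 22, 2015 + 11h10m = 10:40 Jan 23, 2015.
The incident is resolved: 10:40 Jan 23, 2015 + 5h50m = 16:30 Jan 23, 2015.
The postmortem is published: 16:30 Jan 23, 2015 + 14h = 06:30 Jan 24, 2015.
Comparing: the fix is deployed at 12:40 Jan 23, 2015 vs the postmortem is published at 06:30 Jan 24, 2015. Earlier: the fix is deployed.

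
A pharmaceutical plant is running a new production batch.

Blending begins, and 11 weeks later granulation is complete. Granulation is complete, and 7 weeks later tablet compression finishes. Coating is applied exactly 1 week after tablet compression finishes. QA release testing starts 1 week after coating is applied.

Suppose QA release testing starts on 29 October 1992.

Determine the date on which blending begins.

11 June 1992

QA release testing starts: Oct 29, 1992.
Coating is applied: Oct 29, 1992 − 1 week = Oct 22, 1992.
Tablet compression finishes: Oct 22, 1992 − 1 week = Oct 15, 1992.
Granulation is complete: Oct 15, 1992 − 7 weeks = Aug 27, 1992.
Blending begins: Aug 27, 1992 − 11 weeks = Jun 11, 1992.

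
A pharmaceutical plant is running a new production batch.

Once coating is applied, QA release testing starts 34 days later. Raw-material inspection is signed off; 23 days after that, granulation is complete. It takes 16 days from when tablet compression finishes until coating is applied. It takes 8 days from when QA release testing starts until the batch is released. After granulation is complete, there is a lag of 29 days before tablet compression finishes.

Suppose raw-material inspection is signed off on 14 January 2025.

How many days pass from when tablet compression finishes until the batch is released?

Causal path: tablet compression finishes → coating is applied → QA release testing starts → the batch is released.
Total delay along the path: 16 + 34 + 8 = 58 days.

58 days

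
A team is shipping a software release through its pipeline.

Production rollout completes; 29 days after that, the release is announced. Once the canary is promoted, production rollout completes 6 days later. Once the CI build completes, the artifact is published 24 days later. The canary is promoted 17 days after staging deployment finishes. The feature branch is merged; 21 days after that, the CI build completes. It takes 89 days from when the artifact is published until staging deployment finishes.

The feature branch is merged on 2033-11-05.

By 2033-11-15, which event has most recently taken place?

The feature branch is merged

The feature branch is merged: Nov 5, 2033.
The CI build completes: Nov 5, 2033 + 21 days = Nov 26, 2033.
The artifact is published: Nov 26, 2033 + 24 days = Dec 20, 2033.
Staging deployment finishes: Dec 20, 2033 + 89 days = Mar 19, 2034.
The canary is promoted: Mar 19, 2034 + 17 days = Apr 5, 2034.
Production rollout completes: Apr 5, 2034 + 6 days = Apr 11, 2034.
The release is announced: Apr 11, 2034 + 29 days = May 10, 2034.
Nov 15, 2033 falls between when the feature branch is merged (Nov 5, 2033) and when the CI build completes (Nov 26, 2033).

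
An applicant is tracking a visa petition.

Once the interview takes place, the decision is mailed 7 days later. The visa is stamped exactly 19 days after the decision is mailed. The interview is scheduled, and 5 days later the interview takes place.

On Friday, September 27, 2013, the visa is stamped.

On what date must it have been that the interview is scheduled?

Tuesday, August 27, 2013

The visa is stamped: Sep 27, 2013.
The decision is mailed: Sep 27, 2013 − 19 days = Sep 8, 2013.
The interview takes place: Sep 8, 2013 − 7 days = Sep 1, 2013.
The interview is scheduled: Sep 1, 2013 − 5 days = Aug 27, 2013.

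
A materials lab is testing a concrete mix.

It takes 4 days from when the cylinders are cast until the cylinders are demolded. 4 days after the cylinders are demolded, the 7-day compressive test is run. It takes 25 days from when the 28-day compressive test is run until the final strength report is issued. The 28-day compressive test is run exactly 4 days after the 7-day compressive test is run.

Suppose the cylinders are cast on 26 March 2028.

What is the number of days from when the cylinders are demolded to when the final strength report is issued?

33 days

Causal path: the cylinders are demolded → the 7-day compressive test is run → the 28-day compressive test is run → the final strength report is issued.
Total delay along the path: 4 + 4 + 25 = 33 days.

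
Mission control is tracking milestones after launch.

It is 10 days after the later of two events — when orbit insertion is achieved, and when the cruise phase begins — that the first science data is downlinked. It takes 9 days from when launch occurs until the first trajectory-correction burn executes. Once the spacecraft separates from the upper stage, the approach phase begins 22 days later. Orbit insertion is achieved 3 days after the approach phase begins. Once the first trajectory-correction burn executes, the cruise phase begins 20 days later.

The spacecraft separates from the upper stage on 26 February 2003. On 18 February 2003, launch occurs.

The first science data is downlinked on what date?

The spacecraft separates from the upper stage: Feb 26, 2003.
The approach phase begins: Feb 26, 2003 + 22 days = Mar 20, 2003.
Orbit insertion is achieved: Mar 20, 2003 + 3 days = Mar 23, 2003.
Launch occurs: Feb 18, 2003.
The first trajectory-correction burn executes: Feb 18, 2003 + 9 days = Feb 27, 2003.
The cruise phase begins: Feb 27, 2003 + 20 days = Mar 19, 2003.
Both prerequisites met — orbit insertion is achieved (Mar 23, 2003), the cruise phase begins (Mar 19, 2003); the later is Mar 23, 2003.
The first science data is downlinked: Mar 23, 2003 + 10 days = Apr 2, 2003.

2 April 2003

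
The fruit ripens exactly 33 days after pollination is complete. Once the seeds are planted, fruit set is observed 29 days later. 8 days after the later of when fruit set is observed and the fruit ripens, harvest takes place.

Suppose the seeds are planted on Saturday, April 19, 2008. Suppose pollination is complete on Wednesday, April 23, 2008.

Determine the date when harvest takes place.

The seeds are planted: Apr 19, 2008.
Fruit set is observed: Apr 19, 2008 + 29 days = May 18, 2008.
Pollination is complete: Apr 23, 2008.
The fruit ripens: Apr 23, 2008 + 33 days = May 26, 2008.
Both prerequisites met — fruit set is observed (May 18, 2008), the fruit ripens (May 26, 2008); the later is May 26, 2008.
Harvest takes place: May 26, 2008 + 8 days = Jun 3, 2008.

Tuesday, June 3, 2008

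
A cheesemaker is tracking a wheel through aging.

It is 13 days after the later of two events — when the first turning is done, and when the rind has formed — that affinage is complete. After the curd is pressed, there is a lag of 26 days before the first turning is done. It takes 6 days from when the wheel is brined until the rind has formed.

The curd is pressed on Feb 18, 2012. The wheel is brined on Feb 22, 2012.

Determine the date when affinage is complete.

Mar 28, 2012

The curd is pressed: Feb 18, 2012.
The first turning is done: Feb 18, 2012 + 26 days = Mar 15, 2012.
The wheel is brined: Feb 22, 2012.
The rind has formed: Feb 22, 2012 + 6 days = Feb 28, 2012.
Both prerequisites met — the first turning is done (Mar 15, 2012), the rind has formed (Feb 28, 2012); the later is Mar 15, 2012.
Affinage is complete: Mar 15, 2012 + 13 days = Mar 28, 2012.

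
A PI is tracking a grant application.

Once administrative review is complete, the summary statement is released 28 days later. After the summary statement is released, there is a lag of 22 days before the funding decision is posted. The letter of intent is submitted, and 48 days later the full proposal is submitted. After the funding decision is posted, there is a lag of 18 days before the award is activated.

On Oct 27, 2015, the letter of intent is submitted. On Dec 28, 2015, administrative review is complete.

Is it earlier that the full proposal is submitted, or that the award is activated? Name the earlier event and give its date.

The full proposal is submitted — Dec 14, 2015

The letter of intent is submitted: Oct 27, 2015.
The full proposal is submitted: Oct 27, 2015 + 48 days = Dec 14, 2015.
Administrative review is complete: Dec 28, 2015.
The summary statement is released: Dec 28, 2015 + 28 days = Jan 25, 2016.
The funding decision is posted: Jan 25, 2016 + 22 days = Feb 16, 2016.
The award is activated: Feb 16, 2016 + 18 days = Mar 5, 2016.
Comparing: the full proposal is submitted on Dec 14, 2015 vs the award is activated on Mar 5, 2016. Earlier: the full proposal is submitted.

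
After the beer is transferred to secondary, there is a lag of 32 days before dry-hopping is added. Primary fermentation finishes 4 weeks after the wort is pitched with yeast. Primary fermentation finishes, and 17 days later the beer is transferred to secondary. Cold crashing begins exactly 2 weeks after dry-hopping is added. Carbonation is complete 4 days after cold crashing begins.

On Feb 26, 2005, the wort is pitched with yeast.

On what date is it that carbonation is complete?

The wort is pitched with yeast: Feb 26, 2005.
Primary fermentation finishes: Feb 26, 2005 + 4 weeks = Mar 26, 2005.
The beer is transferred to secondary: Mar 26, 2005 + 17 days = Apr 12, 2005.
Dry-hopping is added: Apr 12, 2005 + 32 days = May 14, 2005.
Cold crashing begins: May 14, 2005 + 2 weeks = May 28, 2005.
Carbonation is complete: May 28, 2005 + 4 days = Jun 1, 2005.

Jun 1, 2005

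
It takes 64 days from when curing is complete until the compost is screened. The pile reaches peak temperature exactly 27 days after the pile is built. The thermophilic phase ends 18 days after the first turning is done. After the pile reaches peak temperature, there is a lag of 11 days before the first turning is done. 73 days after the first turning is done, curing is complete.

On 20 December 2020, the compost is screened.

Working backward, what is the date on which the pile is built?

The compost is screened: Dec 20, 2020.
Curing is complete: Dec 20, 2020 − 64 days = Oct 17, 2020.
The first turning is done: Oct 17, 2020 − 73 days = Aug 5, 2020.
The pile reaches peak temperature: Aug 5, 2020 − 11 days = Jul 25, 2020.
The pile is built: Jul 25, 2020 − 27 days = Jun 28, 2020.

28 June 2020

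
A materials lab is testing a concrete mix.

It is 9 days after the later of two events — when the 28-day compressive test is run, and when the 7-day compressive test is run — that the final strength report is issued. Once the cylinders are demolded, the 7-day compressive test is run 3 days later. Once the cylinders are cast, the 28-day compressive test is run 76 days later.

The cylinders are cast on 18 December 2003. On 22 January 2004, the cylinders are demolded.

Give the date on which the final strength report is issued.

12 March 2004

The cylinders are cast: Dec 18, 2003.
The 28-day compressive test is run: Dec 18, 2003 + 76 days = Mar 3, 2004.
The cylinders are demolded: Jan 22, 2004.
The 7-day compressive test is run: Jan 22, 2004 + 3 days = Jan 25, 2004.
Both prerequisites met — the 28-day compressive test is run (Mar 3, 2004), the 7-day compressive test is run (Jan 25, 2004); the later is Mar 3, 2004.
The final strength report is issued: Mar 3, 2004 + 9 days = Mar 12, 2004.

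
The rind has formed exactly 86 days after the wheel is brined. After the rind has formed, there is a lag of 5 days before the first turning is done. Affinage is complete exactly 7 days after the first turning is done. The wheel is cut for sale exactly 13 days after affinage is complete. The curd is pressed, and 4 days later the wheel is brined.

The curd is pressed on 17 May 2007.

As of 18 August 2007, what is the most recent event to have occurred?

The curd is pressed: May 17, 2007.
The wheel is brined: May 17, 2007 + 4 days = May 21, 2007.
The rind has formed: May 21, 2007 + 86 days = Aug 15, 2007.
The first turning is done: Aug 15, 2007 + 5 days = Aug 20, 2007.
Affinage is complete: Aug 20, 2007 + 7 days = Aug 27, 2007.
The wheel is cut for sale: Aug 27, 2007 + 13 days = Sep 9, 2007.
Aug 18, 2007 falls between when the rind has formed (Aug 15, 2007) and when the first turning is done (Aug 20, 2007).

The rind has formed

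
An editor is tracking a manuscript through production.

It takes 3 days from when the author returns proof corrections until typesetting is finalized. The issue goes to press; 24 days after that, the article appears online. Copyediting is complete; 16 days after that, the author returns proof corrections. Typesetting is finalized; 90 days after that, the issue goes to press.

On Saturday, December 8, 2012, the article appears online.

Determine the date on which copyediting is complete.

Saturday, July 28, 2012

The article appears online: Dec 8, 2012.
The issue goes to press: Dec 8, 2012 − 24 days = Nov 14, 2012.
Typesetting is finalized: Nov 14, 2012 − 90 days = Aug 16, 2012.
The author returns proof corrections: Aug 16, 2012 − 3 days = Aug 13, 2012.
Copyediting is complete: Aug 13, 2012 − 16 days = Jul 28, 2012.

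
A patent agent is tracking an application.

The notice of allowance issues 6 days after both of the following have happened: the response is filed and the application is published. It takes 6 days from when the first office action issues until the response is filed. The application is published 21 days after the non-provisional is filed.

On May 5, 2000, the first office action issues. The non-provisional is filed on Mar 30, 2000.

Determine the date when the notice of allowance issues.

May 17, 2000

The first office action issues: May 5, 2000.
The response is filed: May 5, 2000 + 6 days = May 11, 2000.
The non-provisional is filed: Mar 30, 2000.
The application is published: Mar 30, 2000 + 21 days = Apr 20, 2000.
Both prerequisites met — the response is filed (May 11, 2000), the application is published (Apr 20, 2000); the later is May 11, 2000.
The notice of allowance issues: May 11, 2000 + 6 days = May 17, 2000.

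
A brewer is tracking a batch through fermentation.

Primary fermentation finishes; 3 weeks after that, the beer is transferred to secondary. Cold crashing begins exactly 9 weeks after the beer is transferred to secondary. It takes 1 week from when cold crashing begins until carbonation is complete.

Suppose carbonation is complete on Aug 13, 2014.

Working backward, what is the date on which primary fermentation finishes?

May 14, 2014

Carbonation is complete: Aug 13, 2014.
Cold crashing begins: Aug 13, 2014 − 1 week = Aug 6, 2014.
The beer is transferred to secondary: Aug 6, 2014 − 9 weeks = Jun 4, 2014.
Primary fermentation finishes: Jun 4, 2014 − 3 weeks = May 14, 2014.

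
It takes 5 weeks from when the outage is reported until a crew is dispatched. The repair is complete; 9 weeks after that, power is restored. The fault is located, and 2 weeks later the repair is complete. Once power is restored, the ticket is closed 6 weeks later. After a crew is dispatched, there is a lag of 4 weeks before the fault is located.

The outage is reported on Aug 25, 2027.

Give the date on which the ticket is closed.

Feb 23, 2028

The outage is reported: Aug 25, 2027.
A crew is dispatched: Aug 25, 2027 + 5 weeks = Sep 29, 2027.
The fault is located: Sep 29, 2027 + 4 weeks = Oct 27, 2027.
The repair is complete: Oct 27, 2027 + 2 weeks = Nov 10, 2027.
Power is restored: Nov 10, 2027 + 9 weeks = Jan 12, 2028.
The ticket is closed: Jan 12, 2028 + 6 weeks = Feb 23, 2028.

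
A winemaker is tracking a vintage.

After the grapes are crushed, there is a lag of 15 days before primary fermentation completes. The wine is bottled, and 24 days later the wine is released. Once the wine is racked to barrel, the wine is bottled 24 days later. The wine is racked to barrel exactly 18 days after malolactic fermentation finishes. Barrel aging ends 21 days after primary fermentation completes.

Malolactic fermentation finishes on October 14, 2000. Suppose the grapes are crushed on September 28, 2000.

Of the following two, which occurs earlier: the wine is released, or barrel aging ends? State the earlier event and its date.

Barrel aging ends — November 3, 2000

Malolactic fermentation finishes: Oct 14, 2000.
The wine is racked to barrel: Oct 14, 2000 + 18 days = Nov 1, 2000.
The wine is bottled: Nov 1, 2000 + 24 days = Nov 25, 2000.
The wine is released: Nov 25, 2000 + 24 days = Dec 19, 2000.
The grapes are crushed: Sep 28, 2000.
Primary fermentation completes: Sep 28, 2000 + 15 days = Oct 13, 2000.
Barrel aging ends: Oct 13, 2000 + 21 days = Nov 3, 2000.
Comparing: the wine is released on Dec 19, 2000 vs barrel aging ends on Nov 3, 2000. Earlier: barrel aging ends.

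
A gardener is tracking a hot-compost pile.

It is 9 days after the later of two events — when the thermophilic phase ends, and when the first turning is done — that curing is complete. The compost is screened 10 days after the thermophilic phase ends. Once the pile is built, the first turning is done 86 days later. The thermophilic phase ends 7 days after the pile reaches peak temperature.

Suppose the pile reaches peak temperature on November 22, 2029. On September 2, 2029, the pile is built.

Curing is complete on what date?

December 8, 2029

The pile reaches peak temperature: Nov 22, 2029.
The thermophilic phase ends: Nov 22, 2029 + 7 days = Nov 29, 2029.
The pile is built: Sep 2, 2029.
The first turning is done: Sep 2, 2029 + 86 days = Nov 27, 2029.
Both prerequisites met — the thermophilic phase ends (Nov 29, 2029), the first turning is done (Nov 27, 2029); the later is Nov 29, 2029.
Curing is complete: Nov 29, 2029 + 9 days = Dec 8, 2029.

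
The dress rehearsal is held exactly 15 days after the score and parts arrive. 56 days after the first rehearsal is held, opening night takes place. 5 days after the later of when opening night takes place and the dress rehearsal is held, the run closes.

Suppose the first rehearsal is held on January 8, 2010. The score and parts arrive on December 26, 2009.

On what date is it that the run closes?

March 10, 2010

The first rehearsal is held: Jan 8, 2010.
Opening night takes place: Jan 8, 2010 + 56 days = Mar 5, 2010.
The score and parts arrive: Dec 26, 2009.
The dress rehearsal is held: Dec 26, 2009 + 15 days = Jan 10, 2010.
Both prerequisites met — opening night takes place (Mar 5, 2010), the dress rehearsal is held (Jan 10, 2010); the later is Mar 5, 2010.
The run closes: Mar 5, 2010 + 5 days = Mar 10, 2010.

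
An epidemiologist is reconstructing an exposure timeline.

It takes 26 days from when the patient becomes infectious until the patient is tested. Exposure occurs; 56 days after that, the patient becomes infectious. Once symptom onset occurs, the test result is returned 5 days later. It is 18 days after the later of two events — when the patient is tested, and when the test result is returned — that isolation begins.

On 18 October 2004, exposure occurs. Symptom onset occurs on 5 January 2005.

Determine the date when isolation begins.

28 January 2005

Exposure occurs: Oct 18, 2004.
The patient becomes infectious: Oct 18, 2004 + 56 days = Dec 13, 2004.
The patient is tested: Dec 13, 2004 + 26 days = Jan 8, 2005.
Symptom onset occurs: Jan 5, 2005.
The test result is returned: Jan 5, 2005 + 5 days = Jan 10, 2005.
Both prerequisites met — the patient is tested (Jan 8, 2005), the test result is returned (Jan 10, 2005); the later is Jan 10, 2005.
Isolation begins: Jan 10, 2005 + 18 days = Jan 28, 2005.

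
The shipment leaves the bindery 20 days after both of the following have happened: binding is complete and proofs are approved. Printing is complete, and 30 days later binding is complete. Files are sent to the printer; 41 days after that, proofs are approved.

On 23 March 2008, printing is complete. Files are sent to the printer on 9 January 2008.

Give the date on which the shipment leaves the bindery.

12 May 2008

Printing is complete: Mar 23, 2008.
Binding is complete: Mar 23, 2008 + 30 days = Apr 22, 2008.
Files are sent to the printer: Jan 9, 2008.
Proofs are approved: Jan 9, 2008 + 41 days = Feb 19, 2008.
Both prerequisites met — binding is complete (Apr 22, 2008), proofs are approved (Feb 19, 2008); the later is Apr 22, 2008.
The shipment leaves the bindery: Apr 22, 2008 + 20 days = May 12, 2008.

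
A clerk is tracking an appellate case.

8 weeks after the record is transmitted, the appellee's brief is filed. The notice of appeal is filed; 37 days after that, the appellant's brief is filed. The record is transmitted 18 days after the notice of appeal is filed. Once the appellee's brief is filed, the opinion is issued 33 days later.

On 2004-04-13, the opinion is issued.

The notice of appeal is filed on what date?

The opinion is issued: Apr 13, 2004.
The appellee's brief is filed: Apr 13, 2004 − 33 days = Mar 11, 2004.
The record is transmitted: Mar 11, 2004 − 8 weeks = Jan 15, 2004.
The notice of appeal is filed: Jan 15, 2004 − 18 days = Dec 28, 2003.

2003-12-28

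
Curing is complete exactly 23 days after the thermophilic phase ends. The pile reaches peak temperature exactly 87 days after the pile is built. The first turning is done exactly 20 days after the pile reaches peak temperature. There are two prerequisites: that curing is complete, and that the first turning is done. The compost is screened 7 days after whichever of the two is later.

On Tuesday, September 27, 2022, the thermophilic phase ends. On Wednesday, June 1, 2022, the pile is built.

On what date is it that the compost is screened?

The thermophilic phase ends: Sep 27, 2022.
Curing is complete: Sep 27, 2022 + 23 days = Oct 20, 2022.
The pile is built: Jun 1, 2022.
The pile reaches peak temperature: Jun 1, 2022 + 87 days = Aug 27, 2022.
The first turning is done: Aug 27, 2022 + 20 days = Sep 16, 2022.
Both prerequisites met — curing is complete (Oct 20, 2022), the first turning is done (Sep 16, 2022); the later is Oct 20, 2022.
The compost is screened: Oct 20, 2022 + 7 days = Oct 27, 2022.

Thursday, October 27, 2022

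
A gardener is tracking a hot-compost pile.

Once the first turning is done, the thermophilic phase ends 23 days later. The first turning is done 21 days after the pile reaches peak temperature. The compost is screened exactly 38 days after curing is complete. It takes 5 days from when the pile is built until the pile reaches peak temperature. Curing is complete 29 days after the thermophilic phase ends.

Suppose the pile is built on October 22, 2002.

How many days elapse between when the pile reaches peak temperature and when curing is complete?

Causal path: the pile reaches peak temperature → the first turning is done → the thermophilic phase ends → curing is complete.
Total delay along the path: 21 + 23 + 29 = 73 days.

73 days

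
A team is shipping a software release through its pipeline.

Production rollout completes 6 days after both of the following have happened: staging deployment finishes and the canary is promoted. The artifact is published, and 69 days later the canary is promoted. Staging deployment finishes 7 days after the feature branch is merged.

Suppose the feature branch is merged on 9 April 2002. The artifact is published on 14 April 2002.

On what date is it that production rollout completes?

The feature branch is merged: Apr 9, 2002.
Staging deployment finishes: Apr 9, 2002 + 7 days = Apr 16, 2002.
The artifact is published: Apr 14, 2002.
The canary is promoted: Apr 14, 2002 + 69 days = Jun 22, 2002.
Both prerequisites met — staging deployment finishes (Apr 16, 2002), the canary is promoted (Jun 22, 2002); the later is Jun 22, 2002.
Production rollout completes: Jun 22, 2002 + 6 days = Jun 28, 2002.

28 June 2002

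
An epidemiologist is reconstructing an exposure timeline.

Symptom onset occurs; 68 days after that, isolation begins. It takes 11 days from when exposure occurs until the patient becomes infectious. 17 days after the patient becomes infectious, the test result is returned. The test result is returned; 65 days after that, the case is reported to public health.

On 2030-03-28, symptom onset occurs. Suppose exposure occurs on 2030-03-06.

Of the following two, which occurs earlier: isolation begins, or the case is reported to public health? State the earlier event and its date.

Isolation begins — 2030-06-04

Symptom onset occurs: Mar 28, 2030.
Isolation begins: Mar 28, 2030 + 68 days = Jun 4, 2030.
Exposure occurs: Mar 6, 2030.
The patient becomes infectious: Mar 6, 2030 + 11 days = Mar 17, 2030.
The test result is returned: Mar 17, 2030 + 17 days = Apr 3, 2030.
The case is reported to public health: Apr 3, 2030 + 65 days = Jun 7, 2030.
Comparing: isolation begins on Jun 4, 2030 vs the case is reported to public health on Jun 7, 2030. Earlier: isolation begins.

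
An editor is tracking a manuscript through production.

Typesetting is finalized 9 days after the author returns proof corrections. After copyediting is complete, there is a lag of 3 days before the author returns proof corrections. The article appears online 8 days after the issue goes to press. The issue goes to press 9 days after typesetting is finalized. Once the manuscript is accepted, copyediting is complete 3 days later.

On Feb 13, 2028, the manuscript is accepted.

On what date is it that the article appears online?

Mar 16, 2028

The manuscript is accepted: Feb 13, 2028.
Copyediting is complete: Feb 13, 2028 + 3 days = Feb 16, 2028.
The author returns proof corrections: Feb 16, 2028 + 3 days = Feb 19, 2028.
Typesetting is finalized: Feb 19, 2028 + 9 days = Feb 28, 2028.
The issue goes to press: Feb 28, 2028 + 9 days = Mar 8, 2028.
The article appears online: Mar 8, 2028 + 8 days = Mar 16, 2028.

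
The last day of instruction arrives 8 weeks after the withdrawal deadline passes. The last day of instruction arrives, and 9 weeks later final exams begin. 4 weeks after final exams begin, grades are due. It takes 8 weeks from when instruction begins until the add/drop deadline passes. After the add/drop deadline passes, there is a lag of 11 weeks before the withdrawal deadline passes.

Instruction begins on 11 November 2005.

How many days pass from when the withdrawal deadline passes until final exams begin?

Causal path: the withdrawal deadline passes → the last day of instruction arrives → final exams begin.
Total delay along the path: 8 + 9 weeks = 17 weeks = 119 days.

119 days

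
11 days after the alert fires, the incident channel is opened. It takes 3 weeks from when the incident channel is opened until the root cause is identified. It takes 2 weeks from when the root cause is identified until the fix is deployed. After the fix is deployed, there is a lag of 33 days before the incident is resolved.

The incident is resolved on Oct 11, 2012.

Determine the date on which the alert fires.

The incident is resolved: Oct 11, 2012.
The fix is deployed: Oct 11, 2012 − 33 days = Sep 8, 2012.
The root cause is identified: Sep 8, 2012 − 2 weeks = Aug 25, 2012.
The incident channel is opened: Aug 25, 2012 − 3 weeks = Aug 4, 2012.
The alert fires: Aug 4, 2012 − 11 days = Jul 24, 2012.

Jul 24, 2012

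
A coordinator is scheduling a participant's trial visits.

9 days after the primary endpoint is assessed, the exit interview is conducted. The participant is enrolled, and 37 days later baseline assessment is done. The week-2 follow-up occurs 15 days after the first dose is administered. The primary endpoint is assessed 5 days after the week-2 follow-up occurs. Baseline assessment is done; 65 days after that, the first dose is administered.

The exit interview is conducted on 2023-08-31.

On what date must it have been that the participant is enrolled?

2023-04-22

The exit interview is conducted: Aug 31, 2023.
The primary endpoint is assessed: Aug 31, 2023 − 9 days = Aug 22, 2023.
The week-2 follow-up occurs: Aug 22, 2023 − 5 days = Aug 17, 2023.
The first dose is administered: Aug 17, 2023 − 15 days = Aug 2, 2023.
Baseline assessment is done: Aug 2, 2023 − 65 days = May 29, 2023.
The participant is enrolled: May 29, 2023 − 37 days = Apr 22, 2023.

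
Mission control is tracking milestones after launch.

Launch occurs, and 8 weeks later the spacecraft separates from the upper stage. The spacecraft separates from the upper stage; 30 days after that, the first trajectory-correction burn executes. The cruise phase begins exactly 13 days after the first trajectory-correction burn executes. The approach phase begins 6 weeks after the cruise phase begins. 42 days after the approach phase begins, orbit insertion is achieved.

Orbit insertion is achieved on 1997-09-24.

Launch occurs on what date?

1997-03-25

Orbit insertion is achieved: Sep 24, 1997.
The approach phase begins: Sep 24, 1997 − 42 days = Aug 13, 1997.
The cruise phase begins: Aug 13, 1997 − 6 weeks = Jul 2, 1997.
The first trajectory-correction burn executes: Jul 2, 1997 − 13 days = Jun 19, 1997.
The spacecraft separates from the upper stage: Jun 19, 1997 − 30 days = May 20, 1997.
Launch occurs: May 20, 1997 − 8 weeks = Mar 25, 1997.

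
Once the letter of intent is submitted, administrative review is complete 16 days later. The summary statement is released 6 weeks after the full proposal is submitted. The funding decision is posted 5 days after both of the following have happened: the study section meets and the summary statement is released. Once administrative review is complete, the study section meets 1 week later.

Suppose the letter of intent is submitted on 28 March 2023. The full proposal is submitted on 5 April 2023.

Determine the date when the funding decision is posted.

22 May 2023

The letter of intent is submitted: Mar 28, 2023.
Administrative review is complete: Mar 28, 2023 + 16 days = Apr 13, 2023.
The study section meets: Apr 13, 2023 + 1 week = Apr 20, 2023.
The full proposal is submitted: Apr 5, 2023.
The summary statement is released: Apr 5, 2023 + 6 weeks = May 17, 2023.
Both prerequisites met — the study section meets (Apr 20, 2023), the summary statement is released (May 17, 2023); the later is May 17, 2023.
The funding decision is posted: May 17, 2023 + 5 days = May 22, 2023.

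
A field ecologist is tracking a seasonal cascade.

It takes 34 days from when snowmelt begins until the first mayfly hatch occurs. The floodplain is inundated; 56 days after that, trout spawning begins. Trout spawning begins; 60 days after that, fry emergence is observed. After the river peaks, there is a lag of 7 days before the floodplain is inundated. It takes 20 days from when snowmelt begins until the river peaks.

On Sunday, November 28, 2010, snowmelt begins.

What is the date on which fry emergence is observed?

Snowmelt begins: Nov 28, 2010.
The river peaks: Nov 28, 2010 + 20 days = Dec 18, 2010.
The floodplain is inundated: Dec 18, 2010 + 7 days = Dec 25, 2010.
Trout spawning begins: Dec 25, 2010 + 56 days = Feb 19, 2011.
Fry emergence is observed: Feb 19, 2011 + 60 days = Apr 20, 2011.

Wednesday, April 20, 2011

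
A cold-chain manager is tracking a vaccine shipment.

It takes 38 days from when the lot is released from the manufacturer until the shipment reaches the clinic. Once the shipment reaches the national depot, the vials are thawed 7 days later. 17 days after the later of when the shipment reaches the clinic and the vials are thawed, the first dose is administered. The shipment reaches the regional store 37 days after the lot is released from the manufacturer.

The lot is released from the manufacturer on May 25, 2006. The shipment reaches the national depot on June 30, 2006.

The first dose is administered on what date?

The lot is released from the manufacturer: May 25, 2006.
The shipment reaches the clinic: May 25, 2006 + 38 days = Jul 2, 2006.
The shipment reaches the national depot: Jun 30, 2006.
The vials are thawed: Jun 30, 2006 + 7 days = Jul 7, 2006.
Both prerequisites met — the shipment reaches the clinic (Jul 2, 2006), the vials are thawed (Jul 7, 2006); the later is Jul 7, 2006.
The first dose is administered: Jul 7, 2006 + 17 days = Jul 24, 2006.

July 24, 2006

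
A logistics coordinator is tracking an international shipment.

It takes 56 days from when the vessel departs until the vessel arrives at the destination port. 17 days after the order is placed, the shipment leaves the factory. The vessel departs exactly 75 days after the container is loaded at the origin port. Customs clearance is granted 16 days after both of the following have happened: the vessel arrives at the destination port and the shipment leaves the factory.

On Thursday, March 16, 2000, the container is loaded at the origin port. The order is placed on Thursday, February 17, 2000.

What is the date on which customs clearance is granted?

The container is loaded at the origin port: Mar 16, 2000.
The vessel departs: Mar 16, 2000 + 75 days = May 30, 2000.
The vessel arrives at the destination port: May 30, 2000 + 56 days = Jul 25, 2000.
The order is placed: Feb 17, 2000.
The shipment leaves the factory: Feb 17, 2000 + 17 days = Mar 5, 2000.
Both prerequisites met — the vessel arrives at the destination port (Jul 25, 2000), the shipment leaves the factory (Mar 5, 2000); the later is Jul 25, 2000.
Customs clearance is granted: Jul 25, 2000 + 16 days = Aug 10, 2000.

Thursday, August 10, 2000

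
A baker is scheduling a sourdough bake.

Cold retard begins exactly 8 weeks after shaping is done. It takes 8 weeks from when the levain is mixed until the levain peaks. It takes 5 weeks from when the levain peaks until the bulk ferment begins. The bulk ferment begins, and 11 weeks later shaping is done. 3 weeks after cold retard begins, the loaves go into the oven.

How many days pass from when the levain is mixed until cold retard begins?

224 days

Causal path: the levain is mixed → the levain peaks → the bulk ferment begins → shaping is done → cold retard begins.
Total delay along the path: 8 + 5 + 11 + 8 weeks = 32 weeks = 224 days.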